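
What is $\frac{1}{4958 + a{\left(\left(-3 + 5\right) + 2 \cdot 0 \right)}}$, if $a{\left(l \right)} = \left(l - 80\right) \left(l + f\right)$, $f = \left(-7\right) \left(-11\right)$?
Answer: $- \frac{1}{1204} \approx -0.00083056$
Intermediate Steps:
$f = 77$
$a{\left(l \right)} = \left(-80 + l\right) \left(77 + l\right)$ ($a{\left(l \right)} = \left(l - 80\right) \left(l + 77\right) = \left(-80 + l\right) \left(77 + l\right)$)
$\frac{1}{4958 + a{\left(\left(-3 + 5\right) + 2 \cdot 0 \right)}} = \frac{1}{4958 - \left(6160 - \left(\left(-3 + 5\right) + 2 \cdot 0\right)^{2} + 3 \left(\left(-3 + 5\right) + 2 \cdot 0\right)\right)} = \frac{1}{4958 - \left(6160 - \left(2 + 0\right)^{2} + 3 \left(2 + 0\right)\right)} = \frac{1}{4958 - \left(6166 - 4\right)} = \frac{1}{4958 - 6162} = \frac{1}{-1204} = - \frac{1}{1204}$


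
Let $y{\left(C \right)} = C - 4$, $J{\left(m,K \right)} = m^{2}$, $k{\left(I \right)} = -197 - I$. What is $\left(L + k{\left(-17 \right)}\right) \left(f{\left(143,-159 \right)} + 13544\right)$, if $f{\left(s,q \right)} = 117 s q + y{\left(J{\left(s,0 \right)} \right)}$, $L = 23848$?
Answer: $-62157848320$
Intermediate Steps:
$y{\left(C \right)} = -4 + C$
$f{\left(s,q \right)} = -4 + s^{2} + 117 q s$ ($f{\left(s,q \right)} = 117 s q + \left(-4 + s^{2}\right) = 117 q s + \left(-4 + s^{2}\right) = -4 + s^{2} + 117 q s$)
$\left(L + k{\left(-17 \right)}\right) \left(f{\left(143,-159 \right)} + 13544\right) = \left(23848 - 180\right) \left(\left(-4 + 143^{2} + 117 \left(-159\right) 143\right) + 13544\right) = \left(23848 + \left(-197 + 17\right)\right) \left(\left(-4 + 20449 - 2660229\right) + 13544\right) = \left(23848 - 180\right) \left(-2639784 + 13544\right) = 23668 \left(-2626240\right) = -62157848320$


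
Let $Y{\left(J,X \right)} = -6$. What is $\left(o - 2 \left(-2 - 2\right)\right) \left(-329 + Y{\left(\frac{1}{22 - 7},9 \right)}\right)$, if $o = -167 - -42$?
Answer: $39195$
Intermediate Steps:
$o = -125$ ($o = -167 + 42 = -125$)
$\left(o - 2 \left(-2 - 2\right)\right) \left(-329 + Y{\left(\frac{1}{22 - 7},9 \right)}\right) = \left(-125 - 2 \left(-2 - 2\right)\right) \left(-329 - 6\right) = \left(-125 - -8\right) \left(-335\right) = \left(-125 + 8\right) \left(-335\right) = \left(-117\right) \left(-335\right) = 39195$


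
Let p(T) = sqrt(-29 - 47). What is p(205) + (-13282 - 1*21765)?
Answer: -35047 + 2*I*sqrt(19) ≈ -35047.0 + 8.7178*I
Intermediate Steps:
p(T) = 2*I*sqrt(19) (p(T) = sqrt(-76) = 2*I*sqrt(19))
p(205) + (-13282 - 1*21765) = 2*I*sqrt(19) + (-13282 - 1*21765) = 2*I*sqrt(19) + (-13282 - 21765) = 2*I*sqrt(19) - 35047 = -35047 + 2*I*sqrt(19)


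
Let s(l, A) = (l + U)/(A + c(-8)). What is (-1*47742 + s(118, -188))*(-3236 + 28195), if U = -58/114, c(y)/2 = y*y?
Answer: -4075413767183/3420 ≈ -1.1916e+9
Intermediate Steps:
c(y) = 2*y**2 (c(y) = 2*(y*y) = 2*y**2)
U = -29/57 (U = -58*1/114 = -29/57 ≈ -0.50877)
s(l, A) = (-29/57 + l)/(128 + A) (s(l, A) = (l - 29/57)/(A + 2*(-8)**2) = (-29/57 + l)/(A + 2*64) = (-29/57 + l)/(A + 128) = (-29/57 + l)/(128 + A))
(-1*47742 + s(118, -188))*(-3236 + 28195) = (-1*47742 + (-29/57 + 118)/(128 - 188))*(-3236 + 28195) = (-47742 + (6697/57)/(-60))*24959 = (-47742 - 1/60*6697/57)*24959 = (-47742 - 6697/3420)*24959 = -163284337/3420*24959 = -4075413767183/3420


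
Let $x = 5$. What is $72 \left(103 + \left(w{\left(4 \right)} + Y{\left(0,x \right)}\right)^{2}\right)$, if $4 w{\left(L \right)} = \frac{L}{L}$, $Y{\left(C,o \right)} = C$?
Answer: $\frac{14841}{2} \approx 7420.5$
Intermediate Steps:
$w{\left(L \right)} = \frac{1}{4}$ ($w{\left(L \right)} = \frac{L \frac{1}{L}}{4} = \frac{1}{4} \cdot 1 = \frac{1}{4}$)
$72 \left(103 + \left(w{\left(4 \right)} + Y{\left(0,x \right)}\right)^{2}\right) = 72 \left(103 + \left(\frac{1}{4} + 0\right)^{2}\right) = 72 \left(103 + \left(\frac{1}{4}\right)^{2}\right) = 72 \left(103 + \frac{1}{16}\right) = 72 \cdot \frac{1649}{16} = \frac{14841}{2}$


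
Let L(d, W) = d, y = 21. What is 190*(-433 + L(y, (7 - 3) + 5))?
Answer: -78280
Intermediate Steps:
190*(-433 + L(y, (7 - 3) + 5)) = 190*(-433 + 21) = 190*(-412) = -78280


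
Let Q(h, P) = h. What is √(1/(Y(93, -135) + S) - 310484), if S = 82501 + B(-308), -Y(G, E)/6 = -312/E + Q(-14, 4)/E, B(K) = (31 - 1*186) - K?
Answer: I*√4293779427900324446/3718778 ≈ 557.21*I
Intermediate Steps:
B(K) = -155 - K (B(K) = (31 - 186) - K = -155 - K)
Y(G, E) = 1956/E (Y(G, E) = -6*(-312/E - 14/E) = -(-1956)/E = 1956/E)
S = 82654 (S = 82501 + (-155 - 1*(-308)) = 82501 + (-155 + 308) = 82501 + 153 = 82654)
√(1/(Y(93, -135) + S) - 310484) = √(1/(1956/(-135) + 82654) - 310484) = √(1/(1956*(-1/135) + 82654) - 310484) = √(1/(-652/45 + 82654) - 310484) = √(1/(3718778/45) - 310484) = √(45/3718778 - 310484) = √(-1154621068507/3718778) = I*√4293779427900324446/3718778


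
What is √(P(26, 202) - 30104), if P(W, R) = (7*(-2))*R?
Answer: 2*I*√8233 ≈ 181.47*I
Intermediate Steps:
P(W, R) = -14*R
√(P(26, 202) - 30104) = √(-14*202 - 30104) = √(-2828 - 30104) = √(-32932) = 2*I*√8233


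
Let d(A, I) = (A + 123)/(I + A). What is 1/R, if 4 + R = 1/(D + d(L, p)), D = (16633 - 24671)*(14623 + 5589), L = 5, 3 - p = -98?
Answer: -8610594904/34442379669 ≈ -0.25000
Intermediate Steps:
p = 101 (p = 3 - 1*(-98) = 3 + 98 = 101)
D = -162464056 (D = -8038*20212 = -162464056)
d(A, I) = (123 + A)/(A + I)
R = -34442379669/8610594904 (R = -4 + 1/(-162464056 + (123 + 5)/(5 + 101)) = -4 + 1/(-162464056 + 128/106) = -4 + 1/(-162464056 + (1/106)*128) = -4 + 1/(-162464056 + 64/53) = -4 + 1/(-8610594904/53) = -4 - 53/8610594904 = -34442379669/8610594904 ≈ -4.0000)
1/R = 1/(-34442379669/8610594904) = -8610594904/34442379669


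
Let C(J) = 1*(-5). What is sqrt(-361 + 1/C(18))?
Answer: I*sqrt(9030)/5 ≈ 19.005*I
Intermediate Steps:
C(J) = -5
sqrt(-361 + 1/C(18)) = sqrt(-361 + 1/(-5)) = sqrt(-361 - 1/5) = sqrt(-1806/5) = I*sqrt(9030)/5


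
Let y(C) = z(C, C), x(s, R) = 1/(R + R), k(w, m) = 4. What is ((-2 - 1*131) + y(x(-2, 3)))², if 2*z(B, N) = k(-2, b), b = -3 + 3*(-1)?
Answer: 17161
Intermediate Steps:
b = -6 (b = -3 - 3 = -6)
z(B, N) = 2 (z(B, N) = (½)*4 = 2)
x(s, R) = 1/(2*R)
y(C) = 2
((-2 - 1*131) + y(x(-2, 3)))² = ((-2 - 1*131) + 2)² = ((-2 - 131) + 2)² = (-133 + 2)² = (-131)² = 17161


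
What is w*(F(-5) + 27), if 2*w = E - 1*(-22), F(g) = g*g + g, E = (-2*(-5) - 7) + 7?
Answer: 752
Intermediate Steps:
E = 10 (E = (10 - 7) + 7 = 3 + 7 = 10)
F(g) = g + g² (F(g) = g² + g = g + g²)
w = 16 (w = (10 - 1*(-22))/2 = (10 + 22)/2 = (½)*32 = 16)
w*(F(-5) + 27) = 16*(-5*(1 - 5) + 27) = 16*(-5*(-4) + 27) = 16*(20 + 27) = 16*47 = 752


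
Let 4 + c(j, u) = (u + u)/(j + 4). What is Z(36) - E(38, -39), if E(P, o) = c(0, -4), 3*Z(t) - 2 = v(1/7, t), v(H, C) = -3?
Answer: 17/3 ≈ 5.6667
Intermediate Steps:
Z(t) = -1/3 (Z(t) = 2/3 + (1/3)*(-3) = 2/3 - 1 = -1/3)
c(j, u) = -4 + 2*u/(4 + j) (c(j, u) = -4 + (u + u)/(j + 4) = -4 + (2*u)/(4 + j) = -4 + 2*u/(4 + j))
E(P, o) = -6 (E(P, o) = 2*(-8 - 4 - 2*0)/(4 + 0) = 2*(-8 - 4 + 0)/4 = 2*(1/4)*(-12) = -6)
Z(36) - E(38, -39) = -1/3 - 1*(-6) = -1/3 + 6 = 17/3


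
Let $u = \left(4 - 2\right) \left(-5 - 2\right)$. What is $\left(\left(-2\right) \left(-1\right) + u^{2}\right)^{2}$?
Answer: $39204$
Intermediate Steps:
$u = -14$ ($u = 2 \left(-7\right) = -14$)
$\left(\left(-2\right) \left(-1\right) + u^{2}\right)^{2} = \left(\left(-2\right) \left(-1\right) + \left(-14\right)^{2}\right)^{2} = \left(2 + 196\right)^{2} = 198^{2} = 39204$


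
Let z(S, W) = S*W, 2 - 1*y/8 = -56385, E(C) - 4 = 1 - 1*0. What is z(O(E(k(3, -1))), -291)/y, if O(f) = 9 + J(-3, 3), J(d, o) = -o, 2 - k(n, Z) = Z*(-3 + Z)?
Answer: -873/225548 ≈ -0.0038706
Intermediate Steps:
k(n, Z) = 2 - Z*(-3 + Z)
E(C) = 5 (E(C) = 4 + (1 - 1*0) = 4 + (1 + 0) = 4 + 1 = 5)
O(f) = 6 (O(f) = 9 - 1*3 = 9 - 3 = 6)
y = 451096 (y = 16 - 8*(-56385) = 16 + 451080 = 451096)
z(O(E(k(3, -1))), -291)/y = (6*(-291))/451096 = -1746*1/451096 = -873/225548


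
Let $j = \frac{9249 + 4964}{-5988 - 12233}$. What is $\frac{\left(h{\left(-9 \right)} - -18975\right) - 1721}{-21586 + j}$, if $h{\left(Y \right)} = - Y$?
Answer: $- \frac{314549123}{393332719} \approx -0.7997$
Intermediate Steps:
$j = - \frac{14213}{18221}$ ($j = \frac{14213}{-18221} = 14213 \left(- \frac{1}{18221}\right) = - \frac{14213}{18221} \approx -0.78003$)
$\frac{\left(h{\left(-9 \right)} - -18975\right) - 1721}{-21586 + j} = \frac{\left(\left(-1\right) \left(-9\right) - -18975\right) - 1721}{-21586 - \frac{14213}{18221}} = \frac{\left(9 + 18975\right) - 1721}{- \frac{393332719}{18221}} = \left(18984 - 1721\right) \left(- \frac{18221}{393332719}\right) = 17263 \left(- \frac{18221}{393332719}\right) = - \frac{314549123}{393332719}$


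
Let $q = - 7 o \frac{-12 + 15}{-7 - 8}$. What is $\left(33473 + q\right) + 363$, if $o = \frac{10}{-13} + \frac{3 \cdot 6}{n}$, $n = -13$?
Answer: $\frac{2199144}{65} \approx 33833.0$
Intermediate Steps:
$o = - \frac{28}{13}$ ($o = \frac{10}{-13} + \frac{3 \cdot 6}{-13} = 10 \left(- \frac{1}{13}\right) + 18 \left(- \frac{1}{13}\right) = - \frac{10}{13} - \frac{18}{13} = - \frac{28}{13} \approx -2.1538$)
$q = - \frac{196}{65}$ ($q = \left(-7\right) \left(- \frac{28}{13}\right) \frac{-12 + 15}{-7 - 8} = \frac{196 \frac{3}{-15}}{13} = \frac{196 \cdot 3 \left(- \frac{1}{15}\right)}{13} = \frac{196}{13} \left(- \frac{1}{5}\right) = - \frac{196}{65} \approx -3.0154$)
$\left(33473 + q\right) + 363 = \left(33473 - \frac{196}{65}\right) + 363 = \frac{2175549}{65} + 363 = \frac{2199144}{65}$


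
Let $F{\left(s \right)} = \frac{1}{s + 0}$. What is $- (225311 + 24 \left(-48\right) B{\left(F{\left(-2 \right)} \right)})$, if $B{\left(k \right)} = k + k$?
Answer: $-226463$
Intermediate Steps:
$F{\left(s \right)} = \frac{1}{s}$
$B{\left(k \right)} = 2 k$
$- (225311 + 24 \left(-48\right) B{\left(F{\left(-2 \right)} \right)}) = - (225311 + 24 \left(-48\right) \frac{2}{-2}) = - (225311 - 1152 \cdot 2 \left(- \frac{1}{2}\right)) = - (225311 - -1152) = - (225311 + 1152) = \left(-1\right) 226463 = -226463$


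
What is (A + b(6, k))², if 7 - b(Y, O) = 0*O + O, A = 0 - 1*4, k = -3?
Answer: 36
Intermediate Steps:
A = -4 (A = 0 - 4 = -4)
b(Y, O) = 7 - O (b(Y, O) = 7 - (0*O + O) = 7 - (0 + O) = 7 - O)
(A + b(6, k))² = (-4 + (7 - 1*(-3)))² = (-4 + (7 + 3))² = (-4 + 10)² = 6² = 36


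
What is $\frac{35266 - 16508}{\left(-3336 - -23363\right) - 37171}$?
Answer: $- \frac{9379}{8572} \approx -1.0941$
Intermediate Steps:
$\frac{35266 - 16508}{\left(-3336 - -23363\right) - 37171} = \frac{18758}{\left(-3336 + 23363\right) - 37171} = \frac{18758}{20027 - 37171} = \frac{18758}{-17144} = 18758 \left(- \frac{1}{17144}\right) = - \frac{9379}{8572}$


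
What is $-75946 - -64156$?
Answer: $-11790$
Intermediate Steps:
$-75946 - -64156 = -75946 + 64156 = -11790$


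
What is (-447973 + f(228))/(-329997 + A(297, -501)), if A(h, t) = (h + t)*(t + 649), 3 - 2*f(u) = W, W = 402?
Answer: 896345/720378 ≈ 1.2443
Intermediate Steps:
f(u) = -399/2 (f(u) = 3/2 - 1/2*402 = 3/2 - 201 = -399/2)
A(h, t) = (649 + t)*(h + t) (A(h, t) = (h + t)*(649 + t) = (649 + t)*(h + t))
(-447973 + f(228))/(-329997 + A(297, -501)) = (-447973 - 399/2)/(-329997 + ((-501)**2 + 649*297 + 649*(-501) + 297*(-501))) = -896345/(2*(-329997 + (251001 + 192753 - 325149 - 148797))) = -896345/(2*(-329997 - 30192)) = -896345/2/(-360189) = -896345/2*(-1/360189) = 896345/720378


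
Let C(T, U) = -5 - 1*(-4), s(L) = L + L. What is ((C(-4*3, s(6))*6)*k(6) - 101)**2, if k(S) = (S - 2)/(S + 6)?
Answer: 10609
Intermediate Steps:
s(L) = 2*L
C(T, U) = -1 (C(T, U) = -5 + 4 = -1)
k(S) = (-2 + S)/(6 + S)
((C(-4*3, s(6))*6)*k(6) - 101)**2 = ((-1*6)*((-2 + 6)/(6 + 6)) - 101)**2 = (-6*4/12 - 101)**2 = (-4/2 - 101)**2 = (-6*1/3 - 101)**2 = (-2 - 101)**2 = (-103)**2 = 10609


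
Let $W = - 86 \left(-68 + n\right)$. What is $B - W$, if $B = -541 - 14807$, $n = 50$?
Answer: $-16896$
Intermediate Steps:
$B = -15348$ ($B = -541 - 14807 = -15348$)
$W = 1548$ ($W = - 86 \left(-68 + 50\right) = \left(-86\right) \left(-18\right) = 1548$)
$B - W = -15348 - 1548 = -16896$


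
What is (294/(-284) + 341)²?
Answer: 2330475625/20164 ≈ 1.1558e+5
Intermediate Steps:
(294/(-284) + 341)² = (294*(-1/284) + 341)² = (-147/142 + 341)² = (48275/142)² = 2330475625/20164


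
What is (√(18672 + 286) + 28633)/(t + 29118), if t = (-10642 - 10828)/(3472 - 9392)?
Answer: 1540976/1567273 + 592*√18958/17240003 ≈ 0.98795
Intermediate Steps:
t = 2147/592 (t = -21470/(-5920) = -21470*(-1/5920) = 2147/592 ≈ 3.6267)
(√(18672 + 286) + 28633)/(t + 29118) = (√(18672 + 286) + 28633)/(2147/592 + 29118) = (√18958 + 28633)/(17240003/592) = (28633 + √18958)*(592/17240003) = 1540976/1567273 + 592*√18958/17240003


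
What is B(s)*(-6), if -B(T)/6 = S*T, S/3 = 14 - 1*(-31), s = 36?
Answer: 174960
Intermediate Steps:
S = 135 (S = 3*(14 - 1*(-31)) = 3*(14 + 31) = 3*45 = 135)
B(T) = -810*T
B(s)*(-6) = -810*36*(-6) = -29160*(-6) = 174960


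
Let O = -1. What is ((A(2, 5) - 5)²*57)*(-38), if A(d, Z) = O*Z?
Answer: -216600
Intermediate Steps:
A(d, Z) = -Z
((A(2, 5) - 5)²*57)*(-38) = ((-1*5 - 5)²*57)*(-38) = ((-5 - 5)²*57)*(-38) = ((-10)²*57)*(-38) = (100*57)*(-38) = 5700*(-38) = -216600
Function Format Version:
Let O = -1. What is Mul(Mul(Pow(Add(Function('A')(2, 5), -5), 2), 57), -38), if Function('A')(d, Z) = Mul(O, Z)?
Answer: -216600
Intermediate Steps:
Function('A')(d, Z) = Mul(-1, Z)
Mul(Mul(Pow(Add(Function('A')(2, 5), -5), 2), 57), -38) = Mul(Mul(Pow(Add(Mul(-1, 5), -5), 2), 57), -38) = Mul(Mul(Pow(Add(-5, -5), 2), 57), -38) = Mul(Mul(Pow(-10, 2), 57), -38) = Mul(Mul(100, 57), -38) = Mul(5700, -38) = -216600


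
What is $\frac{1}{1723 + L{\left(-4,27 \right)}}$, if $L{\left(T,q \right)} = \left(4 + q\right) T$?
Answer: $\frac{1}{1599} \approx 0.00062539$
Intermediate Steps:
$L{\left(T,q \right)} = T \left(4 + q\right)$
$\frac{1}{1723 + L{\left(-4,27 \right)}} = \frac{1}{1723 - 4 \left(4 + 27\right)} = \frac{1}{1723 - 124} = \frac{1}{1599}$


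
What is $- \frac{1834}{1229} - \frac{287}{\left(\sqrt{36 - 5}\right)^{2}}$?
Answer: $- \frac{409577}{38099} \approx -10.75$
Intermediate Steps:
$- \frac{1834}{1229} - \frac{287}{\left(\sqrt{36 - 5}\right)^{2}} = \left(-1834\right) \frac{1}{1229} - \frac{287}{\left(\sqrt{31}\right)^{2}} = - \frac{1834}{1229} - \frac{287}{31} = - \frac{409577}{38099}$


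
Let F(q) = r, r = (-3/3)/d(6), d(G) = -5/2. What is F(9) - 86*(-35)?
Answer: 15052/5 ≈ 3010.4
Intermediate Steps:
d(G) = -5/2 (d(G) = -5*1/2 = -5/2)
r = 2/5 (r = (-3/3)/(-5/2) = -3*1/3*(-2/5) = -1*(-2/5) = 2/5 ≈ 0.40000)
F(q) = 2/5
F(9) - 86*(-35) = 2/5 - 86*(-35) = 2/5 + 3010 = 15052/5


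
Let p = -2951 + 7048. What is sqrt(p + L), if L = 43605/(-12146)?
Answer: sqrt(603881593322)/12146 ≈ 63.980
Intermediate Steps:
p = 4097
L = -43605/12146 (L = 43605*(-1/12146) = -43605/12146 ≈ -3.5901)
sqrt(p + L) = sqrt(4097 - 43605/12146) = sqrt(49718557/12146) = sqrt(603881593322)/12146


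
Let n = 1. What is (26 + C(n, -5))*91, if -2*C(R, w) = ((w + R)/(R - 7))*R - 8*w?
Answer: 1547/3 ≈ 515.67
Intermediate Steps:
C(R, w) = 4*w - R*(R + w)/(2*(-7 + R)) (C(R, w) = -(((w + R)/(R - 7))*R - 8*w)/2 = -(((R + w)/(-7 + R))*R - 8*w)/2 = -(R*(R + w)/(-7 + R) - 8*w)/2 = -(-8*w + R*(R + w)/(-7 + R))/2 = 4*w - R*(R + w)/(2*(-7 + R)))
(26 + C(n, -5))*91 = (26 + (-1*1² - 56*(-5) + 7*1*(-5))/(2*(-7 + 1)))*91 = (26 + (½)*(-1*1 + 280 - 35)/(-6))*91 = (26 + (½)*(-⅙)*(-1 + 280 - 35))*91 = (26 + (½)*(-⅙)*244)*91 = (26 - 61/3)*91 = (17/3)*91 = 1547/3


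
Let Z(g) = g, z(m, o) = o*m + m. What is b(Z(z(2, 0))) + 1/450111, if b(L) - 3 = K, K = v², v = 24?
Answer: 260614270/450111 ≈ 579.00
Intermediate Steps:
K = 576 (K = 24² = 576)
z(m, o) = m + m*o (z(m, o) = m*o + m = m + m*o)
b(L) = 579 (b(L) = 3 + 576 = 579)
b(Z(z(2, 0))) + 1/450111 = 579 + 1/450111 = 260614270/450111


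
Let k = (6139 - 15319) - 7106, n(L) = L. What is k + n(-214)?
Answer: -16500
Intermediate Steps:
k = -16286 (k = -9180 - 7106 = -16286)
k + n(-214) = -16286 - 214 = -16500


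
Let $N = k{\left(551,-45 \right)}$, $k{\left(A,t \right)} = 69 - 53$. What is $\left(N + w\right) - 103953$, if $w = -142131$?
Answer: $-246068$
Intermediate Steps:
$k{\left(A,t \right)} = 16$ ($k{\left(A,t \right)} = 69 - 53 = 16$)
$N = 16$
$\left(N + w\right) - 103953 = \left(16 - 142131\right) - 103953 = -142115 - 103953 = -246068$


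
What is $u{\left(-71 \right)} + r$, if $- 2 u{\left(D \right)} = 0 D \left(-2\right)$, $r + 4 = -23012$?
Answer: $-23016$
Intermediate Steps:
$r = -23016$ ($r = -4 - 23012 = -23016$)
$u{\left(D \right)} = 0$ ($u{\left(D \right)} = - \frac{0 D \left(-2\right)}{2} = - \frac{0 \left(-2\right)}{2} = \left(- \frac{1}{2}\right) 0 = 0$)
$u{\left(-71 \right)} + r = 0 - 23016 = -23016$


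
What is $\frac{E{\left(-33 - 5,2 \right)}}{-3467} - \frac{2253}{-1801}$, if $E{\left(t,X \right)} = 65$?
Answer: $\frac{7694086}{6244067} \approx 1.2322$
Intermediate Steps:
$\frac{E{\left(-33 - 5,2 \right)}}{-3467} - \frac{2253}{-1801} = \frac{65}{-3467} - \frac{2253}{-1801} = 65 \left(- \frac{1}{3467}\right) - - \frac{2253}{1801} = - \frac{65}{3467} + \frac{2253}{1801} = \frac{7694086}{6244067}$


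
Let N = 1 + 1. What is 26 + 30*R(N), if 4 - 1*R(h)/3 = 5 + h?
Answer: -244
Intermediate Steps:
N = 2
R(h) = -3 - 3*h (R(h) = 12 - 3*(5 + h) = 12 + (-15 - 3*h) = -3 - 3*h)
26 + 30*R(N) = 26 + 30*(-3 - 3*2) = 26 + 30*(-3 - 6) = 26 + 30*(-9) = 26 - 270 = -244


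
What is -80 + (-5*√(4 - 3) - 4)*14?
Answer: -206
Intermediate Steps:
-80 + (-5*√(4 - 3) - 4)*14 = -80 + (-5*√1 - 4)*14 = -80 + (-5*1 - 4)*14 = -80 + (-5 - 4)*14 = -80 - 9*14 = -80 - 126 = -206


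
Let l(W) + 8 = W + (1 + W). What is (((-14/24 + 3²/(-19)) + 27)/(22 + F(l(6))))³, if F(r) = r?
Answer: 206949435875/233289844416 ≈ 0.88709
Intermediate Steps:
l(W) = -7 + 2*W (l(W) = -8 + (W + (1 + W)) = -8 + (1 + 2*W) = -7 + 2*W)
(((-14/24 + 3²/(-19)) + 27)/(22 + F(l(6))))³ = (((-14/24 + 3²/(-19)) + 27)/(22 + (-7 + 2*6)))³ = (((-14*1/24 + 9*(-1/19)) + 27)/(22 + (-7 + 12)))³ = (((-7/12 - 9/19) + 27)/(22 + 5))³ = ((-241/228 + 27)/27)³ = ((5915/228)*(1/27))³ = (5915/6156)³ = 206949435875/233289844416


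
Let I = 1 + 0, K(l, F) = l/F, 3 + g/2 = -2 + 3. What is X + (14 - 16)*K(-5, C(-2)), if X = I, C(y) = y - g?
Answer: 6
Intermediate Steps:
g = -4 (g = -6 + 2*(-2 + 3) = -6 + 2*1 = -6 + 2 = -4)
C(y) = 4 + y (C(y) = y - 1*(-4) = y + 4 = 4 + y)
I = 1
X = 1
X + (14 - 16)*K(-5, C(-2)) = 1 + (14 - 16)*(-5/(4 - 2)) = 1 - (-10)/2 = 1 - 2*(-5/2) = 1 + 5 = 6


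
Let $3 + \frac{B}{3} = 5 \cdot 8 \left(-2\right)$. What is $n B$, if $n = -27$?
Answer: $6723$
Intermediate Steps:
$B = -249$ ($B = -9 + 3 \cdot 5 \cdot 8 \left(-2\right) = -9 + 3 \cdot 40 \left(-2\right) = -9 + 3 \left(-80\right) = -9 - 240 = -249$)
$n B = \left(-27\right) \left(-249\right) = 6723$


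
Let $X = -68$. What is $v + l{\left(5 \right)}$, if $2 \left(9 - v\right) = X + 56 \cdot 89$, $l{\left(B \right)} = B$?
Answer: $-2444$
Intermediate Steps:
$v = -2449$ ($v = 9 - \frac{-68 + 56 \cdot 89}{2} = 9 - \frac{-68 + 4984}{2} = 9 - 2458 = -2449$)
$v + l{\left(5 \right)} = -2449 + 5 = -2444$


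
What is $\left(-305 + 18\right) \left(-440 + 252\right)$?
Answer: $53956$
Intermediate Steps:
$\left(-305 + 18\right) \left(-440 + 252\right) = \left(-287\right) \left(-188\right) = 53956$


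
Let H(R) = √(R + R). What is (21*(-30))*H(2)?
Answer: -1260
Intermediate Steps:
H(R) = √2*√R (H(R) = √(2*R) = √2*√R)
(21*(-30))*H(2) = (21*(-30))*(√2*√2) = -630*2 = -1260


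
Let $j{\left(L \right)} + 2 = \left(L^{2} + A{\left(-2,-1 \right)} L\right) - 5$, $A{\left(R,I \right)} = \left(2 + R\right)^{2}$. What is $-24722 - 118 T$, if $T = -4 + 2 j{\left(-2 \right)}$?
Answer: $-23542$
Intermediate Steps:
$j{\left(L \right)} = -7 + L^{2}$ ($j{\left(L \right)} = -2 - \left(5 - L^{2} - \left(2 - 2\right)^{2} L\right) = -2 - \left(5 - L^{2} - 0^{2} L\right) = -2 + \left(\left(L^{2} + 0 L\right) - 5\right) = -2 + \left(\left(L^{2} + 0\right) - 5\right) = -2 + \left(L^{2} - 5\right) = -2 + \left(-5 + L^{2}\right) = -7 + L^{2}$)
$T = -10$ ($T = -4 + 2 \left(-7 + \left(-2\right)^{2}\right) = -4 + 2 \left(-7 + 4\right) = -4 + 2 \left(-3\right) = -4 - 6 = -10$)
$-24722 - 118 T = -24722 - -1180 = -24722 + 1180 = -23542$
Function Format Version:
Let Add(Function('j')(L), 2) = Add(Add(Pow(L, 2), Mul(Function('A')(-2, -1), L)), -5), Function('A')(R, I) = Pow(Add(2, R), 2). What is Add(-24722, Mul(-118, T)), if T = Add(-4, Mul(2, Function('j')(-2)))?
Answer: -23542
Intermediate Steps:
Function('j')(L) = Add(-7, Pow(L, 2)) (Function('j')(L) = Add(-2, Add(Add(Pow(L, 2), Mul(Pow(Add(2, -2), 2), L)), -5)) = Add(-2, Add(Add(Pow(L, 2), Mul(Pow(0, 2), L)), -5)) = Add(-2, Add(Add(Pow(L, 2), Mul(0, L)), -5)) = Add(-2, Add(Add(Pow(L, 2), 0), -5)) = Add(-2, Add(Pow(L, 2), -5)) = Add(-2, Add(-5, Pow(L, 2))) = Add(-7, Pow(L, 2)))
T = -10 (T = Add(-4, Mul(2, Add(-7, Pow(-2, 2)))) = Add(-4, Mul(2, Add(-7, 4))) = Add(-4, Mul(2, -3)) = Add(-4, -6) = -10)
Add(-24722, Mul(-118, T)) = Add(-24722, Mul(-118, -10)) = Add(-24722, 1180) = -23542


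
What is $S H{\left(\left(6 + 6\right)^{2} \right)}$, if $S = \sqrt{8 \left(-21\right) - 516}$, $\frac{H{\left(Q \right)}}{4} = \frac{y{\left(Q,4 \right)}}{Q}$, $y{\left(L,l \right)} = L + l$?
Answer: $\frac{74 i \sqrt{19}}{3} \approx 107.52 i$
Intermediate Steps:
$H{\left(Q \right)} = \frac{4 \left(4 + Q\right)}{Q}$ ($H{\left(Q \right)} = 4 \frac{Q + 4}{Q} = 4 \frac{4 + Q}{Q} = \frac{4 \left(4 + Q\right)}{Q}$)
$S = 6 i \sqrt{19}$ ($S = \sqrt{-168 - 516} = \sqrt{-684} = 6 i \sqrt{19} \approx 26.153 i$)
$S H{\left(\left(6 + 6\right)^{2} \right)} = 6 i \sqrt{19} \left(4 + \frac{16}{\left(6 + 6\right)^{2}}\right) = 6 i \sqrt{19} \left(4 + \frac{16}{12^{2}}\right) = 6 i \sqrt{19} \left(4 + \frac{16}{144}\right) = 6 i \sqrt{19} \left(4 + 16 \cdot \frac{1}{144}\right) = 6 i \sqrt{19} \left(4 + \frac{1}{9}\right) = 6 i \sqrt{19} \cdot \frac{37}{9} = \frac{74 i \sqrt{19}}{3}$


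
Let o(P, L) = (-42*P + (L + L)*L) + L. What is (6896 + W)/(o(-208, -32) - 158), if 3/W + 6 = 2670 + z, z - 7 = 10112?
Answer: 29383857/45141034 ≈ 0.65093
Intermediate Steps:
z = 10119 (z = 7 + 10112 = 10119)
o(P, L) = L - 42*P + 2*L² (o(P, L) = (-42*P + (2*L)*L) + L = (-42*P + 2*L²) + L = L - 42*P + 2*L²)
W = 1/4261 (W = 3/(-6 + (2670 + 10119)) = 3/(-6 + 12789) = 3/12783 = 3*(1/12783) = 1/4261 ≈ 0.00023469)
(6896 + W)/(o(-208, -32) - 158) = (6896 + 1/4261)/((-32 - 42*(-208) + 2*(-32)²) - 158) = 29383857/(4261*((-32 + 8736 + 2*1024) - 158)) = 29383857/(4261*((-32 + 8736 + 2048) - 158)) = 29383857/(4261*(10752 - 158)) = (29383857/4261)/10594 = (29383857/4261)*(1/10594) = 29383857/45141034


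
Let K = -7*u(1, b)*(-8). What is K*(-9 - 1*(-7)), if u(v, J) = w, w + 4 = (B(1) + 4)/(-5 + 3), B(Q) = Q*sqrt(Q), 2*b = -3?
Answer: 728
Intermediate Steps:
b = -3/2 (b = (1/2)*(-3) = -3/2 ≈ -1.5000)
B(Q) = Q**(3/2)
w = -13/2 (w = -4 + (1**(3/2) + 4)/(-5 + 3) = -4 + (1 + 4)/(-2) = -4 + 5*(-1/2) = -4 - 5/2 = -13/2 ≈ -6.5000)
u(v, J) = -13/2
K = -364 (K = -7*(-13/2)*(-8) = (91/2)*(-8) = -364)
K*(-9 - 1*(-7)) = -364*(-9 - 1*(-7)) = -364*(-9 + 7) = -364*(-2) = 728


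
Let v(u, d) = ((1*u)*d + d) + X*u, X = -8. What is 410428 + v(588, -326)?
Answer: 213710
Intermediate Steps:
v(u, d) = d - 8*u + d*u (v(u, d) = ((1*u)*d + d) - 8*u = (u*d + d) - 8*u = (d*u + d) - 8*u = (d + d*u) - 8*u = d - 8*u + d*u)
410428 + v(588, -326) = 410428 + (-326 - 8*588 - 326*588) = 410428 + (-326 - 4704 - 191688) = 410428 - 196718 = 213710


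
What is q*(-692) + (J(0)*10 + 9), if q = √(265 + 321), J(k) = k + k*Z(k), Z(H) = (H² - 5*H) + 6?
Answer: 9 - 692*√586 ≈ -16743.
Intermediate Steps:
Z(H) = 6 + H² - 5*H
J(k) = k + k*(6 + k² - 5*k)
q = √586 ≈ 24.207
q*(-692) + (J(0)*10 + 9) = √586*(-692) + ((0*(7 + 0² - 5*0))*10 + 9) = -692*√586 + ((0*(7 + 0 + 0))*10 + 9) = -692*√586 + ((0*7)*10 + 9) = -692*√586 + (0*10 + 9) = -692*√586 + (0 + 9) = -692*√586 + 9 = 9 - 692*√586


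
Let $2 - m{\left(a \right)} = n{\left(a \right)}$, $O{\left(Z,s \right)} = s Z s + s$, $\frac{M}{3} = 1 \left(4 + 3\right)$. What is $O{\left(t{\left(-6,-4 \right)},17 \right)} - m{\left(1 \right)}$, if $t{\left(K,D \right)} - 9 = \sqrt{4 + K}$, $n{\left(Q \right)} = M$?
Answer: $2637 + 289 i \sqrt{2} \approx 2637.0 + 408.71 i$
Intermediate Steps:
$M = 21$ ($M = 3 \cdot 1 \left(4 + 3\right) = 3 \cdot 1 \cdot 7 = 3 \cdot 7 = 21$)
$n{\left(Q \right)} = 21$
$t{\left(K,D \right)} = 9 + \sqrt{4 + K}$
$O{\left(Z,s \right)} = s + Z s^{2}$ ($O{\left(Z,s \right)} = Z s s + s = Z s^{2} + s = s + Z s^{2}$)
$m{\left(a \right)} = -19$ ($m{\left(a \right)} = 2 - 21 = -19$)
$O{\left(t{\left(-6,-4 \right)},17 \right)} - m{\left(1 \right)} = 17 \left(1 + \left(9 + \sqrt{4 - 6}\right) 17\right) - -19 = 17 \left(1 + \left(9 + \sqrt{-2}\right) 17\right) + 19 = 17 \left(1 + \left(9 + i \sqrt{2}\right) 17\right) + 19 = 17 \left(1 + \left(153 + 17 i \sqrt{2}\right)\right) + 19 = 17 \left(154 + 17 i \sqrt{2}\right) + 19 = \left(2618 + 289 i \sqrt{2}\right) + 19 = 2637 + 289 i \sqrt{2}$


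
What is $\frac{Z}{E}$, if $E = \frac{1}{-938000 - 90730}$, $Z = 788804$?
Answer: $-811466338920$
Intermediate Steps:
$E = - \frac{1}{1028730}$ ($E = \frac{1}{-1028730} = - \frac{1}{1028730} \approx -9.7207 \cdot 10^{-7}$)
$\frac{Z}{E} = \frac{788804}{- \frac{1}{1028730}} = 788804 \left(-1028730\right) = -811466338920$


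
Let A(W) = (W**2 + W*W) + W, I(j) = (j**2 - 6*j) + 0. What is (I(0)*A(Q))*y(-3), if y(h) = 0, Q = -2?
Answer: 0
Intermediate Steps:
I(j) = j**2 - 6*j
A(W) = W + 2*W**2 (A(W) = (W**2 + W**2) + W = 2*W**2 + W = W + 2*W**2)
(I(0)*A(Q))*y(-3) = ((0*(-6 + 0))*(-2*(1 + 2*(-2))))*0 = ((0*(-6))*(-2*(1 - 4)))*0 = (0*(-2*(-3)))*0 = (0*6)*0 = 0*0 = 0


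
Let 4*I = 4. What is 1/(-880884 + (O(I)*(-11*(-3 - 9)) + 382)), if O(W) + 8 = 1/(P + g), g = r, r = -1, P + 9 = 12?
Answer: -1/881492 ≈ -1.1344e-6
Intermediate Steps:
P = 3 (P = -9 + 12 = 3)
I = 1 (I = (¼)*4 = 1)
g = -1
O(W) = -15/2 (O(W) = -8 + 1/(3 - 1) = -8 + 1/2 = -8 + ½ = -15/2)
1/(-880884 + (O(I)*(-11*(-3 - 9)) + 382)) = 1/(-880884 + (-(-165)*(-3 - 9)/2 + 382)) = 1/(-880884 + (-(-165)*(-12)/2 + 382)) = 1/(-880884 + (-15/2*132 + 382)) = 1/(-880884 + (-990 + 382)) = 1/(-880884 - 608) = 1/(-881492) = -1/881492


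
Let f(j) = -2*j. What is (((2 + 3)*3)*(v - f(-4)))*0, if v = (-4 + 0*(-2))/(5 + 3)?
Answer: 0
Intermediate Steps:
v = -½ (v = (-4 + 0)/8 = -4*⅛ = -½ ≈ -0.50000)
(((2 + 3)*3)*(v - f(-4)))*0 = (((2 + 3)*3)*(-½ - (-2)*(-4)))*0 = ((5*3)*(-½ - 1*8))*0 = (15*(-½ - 8))*0 = (15*(-17/2))*0 = -255/2*0 = 0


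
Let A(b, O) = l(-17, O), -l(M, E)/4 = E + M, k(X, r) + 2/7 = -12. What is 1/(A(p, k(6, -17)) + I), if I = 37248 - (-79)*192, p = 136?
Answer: 7/367732 ≈ 1.9036e-5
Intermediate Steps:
k(X, r) = -86/7 (k(X, r) = -2/7 - 12 = -86/7)
l(M, E) = -4*E - 4*M (l(M, E) = -4*(E + M) = -4*E - 4*M)
A(b, O) = 68 - 4*O (A(b, O) = -4*O - 4*(-17) = -4*O + 68 = 68 - 4*O)
I = 52416 (I = 37248 - 1*(-15168) = 37248 + 15168 = 52416)
1/(A(p, k(6, -17)) + I) = 1/((68 - 4*(-86/7)) + 52416) = 1/((68 + 344/7) + 52416) = 1/(820/7 + 52416) = 1/(367732/7) = 7/367732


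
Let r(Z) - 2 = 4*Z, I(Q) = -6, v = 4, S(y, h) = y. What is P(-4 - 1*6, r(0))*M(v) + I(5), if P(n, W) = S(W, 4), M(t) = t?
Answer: 2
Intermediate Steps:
r(Z) = 2 + 4*Z
P(n, W) = W
P(-4 - 1*6, r(0))*M(v) + I(5) = (2 + 4*0)*4 - 6 = (2 + 0)*4 - 6 = 2*4 - 6 = 8 - 6 = 2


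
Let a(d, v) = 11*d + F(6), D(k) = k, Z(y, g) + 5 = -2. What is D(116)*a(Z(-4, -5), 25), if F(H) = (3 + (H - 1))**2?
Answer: -1508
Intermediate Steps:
Z(y, g) = -7 (Z(y, g) = -5 - 2 = -7)
F(H) = (2 + H)**2 (F(H) = (3 + (-1 + H))**2 = (2 + H)**2)
a(d, v) = 64 + 11*d (a(d, v) = 11*d + (2 + 6)**2 = 11*d + 8**2 = 11*d + 64 = 64 + 11*d)
D(116)*a(Z(-4, -5), 25) = 116*(64 + 11*(-7)) = 116*(64 - 77) = 116*(-13) = -1508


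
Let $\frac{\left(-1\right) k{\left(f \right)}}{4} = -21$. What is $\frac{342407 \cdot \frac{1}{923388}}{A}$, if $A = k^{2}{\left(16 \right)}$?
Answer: $\frac{342407}{6515425728} \approx 5.2553 \cdot 10^{-5}$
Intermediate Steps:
$k{\left(f \right)} = 84$ ($k{\left(f \right)} = \left(-4\right) \left(-21\right) = 84$)
$A = 7056$ ($A = 84^{2} = 7056$)
$\frac{342407 \cdot \frac{1}{923388}}{A} = \frac{342407 \cdot \frac{1}{923388}}{7056} = 342407 \cdot \frac{1}{923388} \cdot \frac{1}{7056} = \frac{342407}{923388} \cdot \frac{1}{7056} = \frac{342407}{6515425728}$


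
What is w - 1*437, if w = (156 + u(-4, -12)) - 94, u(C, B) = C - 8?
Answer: -387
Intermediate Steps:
u(C, B) = -8 + C
w = 50 (w = (156 + (-8 - 4)) - 94 = (156 - 12) - 94 = 144 - 94 = 50)
w - 1*437 = 50 - 1*437 = 50 - 437 = -387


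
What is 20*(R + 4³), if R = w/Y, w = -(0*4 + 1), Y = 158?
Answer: 101110/79 ≈ 1279.9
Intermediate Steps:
w = -1 (w = -(0 + 1) = -1*1 = -1)
R = -1/158 ≈ -0.0063291
20*(R + 4³) = 20*(-1/158 + 4³) = 20*(-1/158 + 64) = 20*(10111/158) = 101110/79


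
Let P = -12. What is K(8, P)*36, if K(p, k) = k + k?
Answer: -864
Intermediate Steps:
K(p, k) = 2*k
K(8, P)*36 = (2*(-12))*36 = -24*36 = -864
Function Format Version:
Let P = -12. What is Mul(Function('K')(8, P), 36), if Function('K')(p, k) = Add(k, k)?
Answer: -864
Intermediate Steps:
Function('K')(p, k) = Mul(2, k)
Mul(Function('K')(8, P), 36) = Mul(Mul(2, -12), 36) = Mul(-24, 36) = -864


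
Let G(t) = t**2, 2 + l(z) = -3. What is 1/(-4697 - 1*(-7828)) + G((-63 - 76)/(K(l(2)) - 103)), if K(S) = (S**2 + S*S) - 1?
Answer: 60496967/9129996 ≈ 6.6262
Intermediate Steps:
l(z) = -5 (l(z) = -2 - 3 = -5)
K(S) = -1 + 2*S**2 (K(S) = (S**2 + S**2) - 1 = 2*S**2 - 1 = -1 + 2*S**2)
1/(-4697 - 1*(-7828)) + G((-63 - 76)/(K(l(2)) - 103)) = 1/(-4697 - 1*(-7828)) + ((-63 - 76)/((-1 + 2*(-5)**2) - 103))**2 = 1/(-4697 + 7828) + (-139/((-1 + 2*25) - 103))**2 = 1/3131 + (-139/((-1 + 50) - 103))**2 = 1/3131 + (-139/(49 - 103))**2 = 1/3131 + (-139/(-54))**2 = 1/3131 + (-139*(-1/54))**2 = 1/3131 + (139/54)**2 = 1/3131 + 19321/2916 = 60496967/9129996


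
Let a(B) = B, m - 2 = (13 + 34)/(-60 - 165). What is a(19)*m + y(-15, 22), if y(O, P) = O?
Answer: 4282/225 ≈ 19.031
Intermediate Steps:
m = 403/225 (m = 2 + (13 + 34)/(-60 - 165) = 2 + 47/(-225) = 2 + 47*(-1/225) = 2 - 47/225 = 403/225 ≈ 1.7911)
a(19)*m + y(-15, 22) = 19*(403/225) - 15 = 7657/225 - 15 = 4282/225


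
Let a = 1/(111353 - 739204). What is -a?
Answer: 1/627851 ≈ 1.5927e-6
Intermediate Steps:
a = -1/627851 (a = 1/(-627851) = -1/627851 ≈ -1.5927e-6)
-a = -1*(-1/627851) = 1/627851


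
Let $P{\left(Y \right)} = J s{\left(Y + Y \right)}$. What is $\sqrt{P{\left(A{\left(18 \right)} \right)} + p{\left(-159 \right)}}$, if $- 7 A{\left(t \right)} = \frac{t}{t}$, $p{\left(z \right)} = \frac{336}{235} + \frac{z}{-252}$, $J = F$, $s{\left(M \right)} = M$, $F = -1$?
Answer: $\frac{\sqrt{4664985}}{1410} \approx 1.5318$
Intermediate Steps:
$J = -1$
$p{\left(z \right)} = \frac{336}{235} - \frac{z}{252}$ ($p{\left(z \right)} = 336 \cdot \frac{1}{235} + z \left(- \frac{1}{252}\right) = \frac{336}{235} - \frac{z}{252}$)
$A{\left(t \right)} = - \frac{1}{7}$ ($A{\left(t \right)} = - \frac{t \frac{1}{t}}{7} = \left(- \frac{1}{7}\right) 1 = - \frac{1}{7}$)
$P{\left(Y \right)} = - 2 Y$ ($P{\left(Y \right)} = - (Y + Y) = - 2 Y$)
$\sqrt{P{\left(A{\left(18 \right)} \right)} + p{\left(-159 \right)}} = \sqrt{\left(-2\right) \left(- \frac{1}{7}\right) + \left(\frac{336}{235} - - \frac{53}{84}\right)} = \sqrt{\frac{2}{7} + \left(\frac{336}{235} + \frac{53}{84}\right)} = \sqrt{\frac{2}{7} + \frac{40679}{19740}} = \sqrt{\frac{6617}{2820}} = \frac{\sqrt{4664985}}{1410}$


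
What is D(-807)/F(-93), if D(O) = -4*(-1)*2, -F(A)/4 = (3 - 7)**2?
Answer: -1/8 ≈ -0.12500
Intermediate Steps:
F(A) = -64 (F(A) = -4*(3 - 7)**2 = -4*(-4)**2 = -4*16 = -64)
D(O) = 8 (D(O) = 4*2 = 8)
D(-807)/F(-93) = 8/(-64) = 8*(-1/64) = -1/8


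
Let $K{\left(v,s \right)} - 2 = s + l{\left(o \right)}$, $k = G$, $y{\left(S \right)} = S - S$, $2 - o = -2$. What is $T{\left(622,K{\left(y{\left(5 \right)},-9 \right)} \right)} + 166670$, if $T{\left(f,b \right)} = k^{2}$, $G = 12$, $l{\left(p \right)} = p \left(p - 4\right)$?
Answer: $166814$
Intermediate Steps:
$o = 4$ ($o = 2 - -2 = 2 + 2 = 4$)
$y{\left(S \right)} = 0$
$l{\left(p \right)} = p \left(-4 + p\right)$
$k = 12$
$K{\left(v,s \right)} = 2 + s$ ($K{\left(v,s \right)} = 2 + \left(s + 4 \left(-4 + 4\right)\right) = 2 + \left(s + 4 \cdot 0\right) = 2 + \left(s + 0\right) = 2 + s$)
$T{\left(f,b \right)} = 144$ ($T{\left(f,b \right)} = 12^{2} = 144$)
$T{\left(622,K{\left(y{\left(5 \right)},-9 \right)} \right)} + 166670 = 144 + 166670 = 166814$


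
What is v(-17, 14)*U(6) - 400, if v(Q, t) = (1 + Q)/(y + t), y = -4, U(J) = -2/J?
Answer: -5992/15 ≈ -399.47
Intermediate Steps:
v(Q, t) = (1 + Q)/(-4 + t)
v(-17, 14)*U(6) - 400 = ((1 - 17)/(-4 + 14))*(-2/6) - 400 = (-16/10)*(-2*1/6) - 400 = ((1/10)*(-16))*(-1/3) - 400 = -8/5*(-1/3) - 400 = 8/15 - 400 = -5992/15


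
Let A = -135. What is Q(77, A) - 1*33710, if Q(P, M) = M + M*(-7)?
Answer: -32900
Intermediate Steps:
Q(P, M) = -6*M (Q(P, M) = M - 7*M = -6*M)
Q(77, A) - 1*33710 = -6*(-135) - 1*33710 = 810 - 33710 = -32900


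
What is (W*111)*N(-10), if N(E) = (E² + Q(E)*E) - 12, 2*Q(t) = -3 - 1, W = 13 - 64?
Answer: -611388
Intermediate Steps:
W = -51
Q(t) = -2 (Q(t) = (-3 - 1)/2 = (½)*(-4) = -2)
N(E) = -12 + E² - 2*E (N(E) = (E² - 2*E) - 12 = -12 + E² - 2*E)
(W*111)*N(-10) = (-51*111)*(-12 + (-10)² - 2*(-10)) = -5661*(-12 + 100 + 20) = -5661*108 = -611388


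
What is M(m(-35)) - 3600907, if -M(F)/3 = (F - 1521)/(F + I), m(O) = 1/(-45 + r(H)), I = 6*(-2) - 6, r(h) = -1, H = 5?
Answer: -2985361804/829 ≈ -3.6012e+6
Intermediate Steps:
I = -18 (I = -12 - 6 = -18)
m(O) = -1/46 (m(O) = 1/(-45 - 1) = 1/(-46) = -1/46)
M(F) = -3*(-1521 + F)/(-18 + F) (M(F) = -3*(F - 1521)/(F - 18) = -3*(-1521 + F)/(-18 + F))
M(m(-35)) - 3600907 = 3*(1521 - 1*(-1/46))/(-18 - 1/46) - 3600907 = 3*(1521 + 1/46)/(-829/46) - 3600907 = 3*(-46/829)*(69967/46) - 3600907 = -209901/829 - 3600907 = -2985361804/829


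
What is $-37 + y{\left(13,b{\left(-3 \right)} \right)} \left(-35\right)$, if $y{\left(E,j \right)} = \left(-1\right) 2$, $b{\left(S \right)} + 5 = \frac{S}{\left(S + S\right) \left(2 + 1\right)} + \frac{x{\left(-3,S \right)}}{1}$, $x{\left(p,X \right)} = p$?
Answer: $33$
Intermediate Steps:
$b{\left(S \right)} = - \frac{47}{6}$ ($b{\left(S \right)} = -5 + \left(\frac{S}{\left(S + S\right) \left(2 + 1\right)} - \frac{3}{1}\right) = -5 + \left(\frac{S}{2 S 3} - 3\right) = -5 + \left(\frac{S}{6 S} - 3\right) = -5 + \left(S \frac{1}{6 S} - 3\right) = -5 + \left(\frac{1}{6} - 3\right) = -5 - \frac{17}{6} = - \frac{47}{6}$)
$y{\left(E,j \right)} = -2$
$-37 + y{\left(13,b{\left(-3 \right)} \right)} \left(-35\right) = -37 - -70 = -37 + 70 = 33$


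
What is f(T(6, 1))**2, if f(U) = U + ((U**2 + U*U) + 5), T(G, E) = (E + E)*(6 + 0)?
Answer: 93025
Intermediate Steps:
T(G, E) = 12*E (T(G, E) = (2*E)*6 = 12*E)
f(U) = 5 + U + 2*U**2 (f(U) = U + ((U**2 + U**2) + 5) = U + (2*U**2 + 5) = U + (5 + 2*U**2) = 5 + U + 2*U**2)
f(T(6, 1))**2 = (5 + 12*1 + 2*(12*1)**2)**2 = (5 + 12 + 2*12**2)**2 = (5 + 12 + 2*144)**2 = (5 + 12 + 288)**2 = 305**2 = 93025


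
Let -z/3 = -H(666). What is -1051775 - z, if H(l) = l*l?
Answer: -2382443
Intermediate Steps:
H(l) = l²
z = 1330668 (z = -(-3)*666² = -(-3)*443556 = -3*(-443556) = 1330668)
-1051775 - z = -1051775 - 1*1330668 = -1051775 - 1330668 = -2382443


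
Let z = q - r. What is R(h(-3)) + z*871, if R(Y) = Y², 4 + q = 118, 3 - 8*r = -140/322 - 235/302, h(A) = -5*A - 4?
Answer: 5498804647/55568 ≈ 98956.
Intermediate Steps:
h(A) = -4 - 5*A
r = 29263/55568 (r = 3/8 - (-140/322 - 235/302)/8 = 3/8 - (-140*1/322 - 235*1/302)/8 = 3/8 - (-10/23 - 235/302)/8 = 3/8 - ⅛*(-8425/6946) = 3/8 + 8425/55568 = 29263/55568 ≈ 0.52662)
q = 114 (q = -4 + 118 = 114)
z = 6305489/55568 (z = 114 - 1*29263/55568 = 114 - 29263/55568 = 6305489/55568 ≈ 113.47)
R(h(-3)) + z*871 = (-4 - 5*(-3))² + (6305489/55568)*871 = (-4 + 15)² + 5492080919/55568 = 11² + 5492080919/55568 = 121 + 5492080919/55568 = 5498804647/55568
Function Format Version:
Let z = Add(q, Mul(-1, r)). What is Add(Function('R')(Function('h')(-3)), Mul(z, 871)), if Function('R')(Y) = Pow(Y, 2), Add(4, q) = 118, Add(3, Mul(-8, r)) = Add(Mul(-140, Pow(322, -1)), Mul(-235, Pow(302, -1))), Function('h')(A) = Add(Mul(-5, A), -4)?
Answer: Rational(5498804647, 55568) ≈ 98956.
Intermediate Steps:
Function('h')(A) = Add(-4, Mul(-5, A))
r = Rational(29263, 55568) (r = Add(Rational(3, 8), Mul(Rational(-1, 8), Add(Mul(-140, Pow(322, -1)), Mul(-235, Pow(302, -1))))) = Add(Rational(3, 8), Mul(Rational(-1, 8), Add(Mul(-140, Rational(1, 322)), Mul(-235, Rational(1, 302))))) = Add(Rational(3, 8), Mul(Rational(-1, 8), Add(Rational(-10, 23), Rational(-235, 302)))) = Add(Rational(3, 8), Mul(Rational(-1, 8), Rational(-8425, 6946))) = Add(Rational(3, 8), Rational(8425, 55568)) = Rational(29263, 55568) ≈ 0.52662)
q = 114 (q = Add(-4, 118) = 114)
z = Rational(6305489, 55568) (z = Add(114, Mul(-1, Rational(29263, 55568))) = Add(114, Rational(-29263, 55568)) = Rational(6305489, 55568) ≈ 113.47)
Add(Function('R')(Function('h')(-3)), Mul(z, 871)) = Add(Pow(Add(-4, Mul(-5, -3)), 2), Mul(Rational(6305489, 55568), 871)) = Add(Pow(Add(-4, 15), 2), Rational(5492080919, 55568)) = Add(Pow(11, 2), Rational(5492080919, 55568)) = Add(121, Rational(5492080919, 55568)) = Rational(5498804647, 55568)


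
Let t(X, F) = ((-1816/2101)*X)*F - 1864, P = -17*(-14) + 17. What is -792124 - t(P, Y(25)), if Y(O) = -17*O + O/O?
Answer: -1856682180/2101 ≈ -8.8371e+5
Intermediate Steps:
P = 255 (P = 238 + 17 = 255)
Y(O) = 1 - 17*O (Y(O) = -17*O + 1 = 1 - 17*O)
t(X, F) = -1864 - 1816*F*X/2101 (t(X, F) = ((-1816*1/2101)*X)*F - 1864 = (-1816*X/2101)*F - 1864 = -1816*F*X/2101 - 1864 = -1864 - 1816*F*X/2101)
-792124 - t(P, Y(25)) = -792124 - (-1864 - 1816/2101*(1 - 17*25)*255) = -792124 - (-1864 - 1816/2101*(1 - 425)*255) = -792124 - (-1864 - 1816/2101*(-424)*255) = -792124 - (-1864 + 196345920/2101) = -792124 - 1*192429656/2101 = -792124 - 192429656/2101 = -1856682180/2101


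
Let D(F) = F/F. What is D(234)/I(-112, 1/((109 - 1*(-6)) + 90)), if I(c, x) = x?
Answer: 205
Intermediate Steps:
D(F) = 1
D(234)/I(-112, 1/((109 - 1*(-6)) + 90)) = 1/1/((109 - 1*(-6)) + 90) = 1/1/((109 + 6) + 90) = 1/1/(115 + 90) = 1/1/205 = 1/(1/205) = 1*205 = 205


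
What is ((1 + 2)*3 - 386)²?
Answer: 142129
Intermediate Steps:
((1 + 2)*3 - 386)² = (3*3 - 386)² = (9 - 386)² = (-377)² = 142129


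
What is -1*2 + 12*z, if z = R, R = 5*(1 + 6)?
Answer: 418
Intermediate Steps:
R = 35 (R = 5*7 = 35)
z = 35
-1*2 + 12*z = -1*2 + 12*35 = -2 + 420 = 418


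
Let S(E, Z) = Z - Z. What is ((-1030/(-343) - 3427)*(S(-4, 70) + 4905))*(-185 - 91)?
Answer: 1589921199180/343 ≈ 4.6353e+9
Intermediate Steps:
S(E, Z) = 0
((-1030/(-343) - 3427)*(S(-4, 70) + 4905))*(-185 - 91) = ((-1030/(-343) - 3427)*(0 + 4905))*(-185 - 91) = ((-1030*(-1/343) - 3427)*4905)*(-276) = ((1030/343 - 3427)*4905)*(-276) = -1174431/343*4905*(-276) = -5760584055/343*(-276) = 1589921199180/343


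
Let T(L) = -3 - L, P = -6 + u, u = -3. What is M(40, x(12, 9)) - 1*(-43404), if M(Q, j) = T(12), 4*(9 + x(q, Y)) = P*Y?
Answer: 43389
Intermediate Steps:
P = -9 (P = -6 - 3 = -9)
x(q, Y) = -9 - 9*Y/4 (x(q, Y) = -9 + (-9*Y)/4 = -9 - 9*Y/4)
M(Q, j) = -15 (M(Q, j) = -3 - 1*12 = -3 - 12 = -15)
M(40, x(12, 9)) - 1*(-43404) = -15 - 1*(-43404) = -15 + 43404 = 43389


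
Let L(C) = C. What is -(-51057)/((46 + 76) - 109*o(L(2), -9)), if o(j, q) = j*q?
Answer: 51057/2084 ≈ 24.500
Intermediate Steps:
-(-51057)/((46 + 76) - 109*o(L(2), -9)) = -(-51057)/((46 + 76) - 218*(-9)) = -(-51057)/(122 - 109*(-18)) = -(-51057)/(122 + 1962) = -(-51057)/2084 = -1*(-51057/2084) = 51057/2084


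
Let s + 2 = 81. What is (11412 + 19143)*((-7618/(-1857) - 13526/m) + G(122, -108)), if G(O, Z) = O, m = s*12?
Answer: 334199172615/97802 ≈ 3.4171e+6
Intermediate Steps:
s = 79 (s = -2 + 81 = 79)
m = 948 (m = 79*12 = 948)
(11412 + 19143)*((-7618/(-1857) - 13526/m) + G(122, -108)) = (11412 + 19143)*((-7618/(-1857) - 13526/948) + 122) = 30555*((-7618*(-1/1857) - 13526*1/948) + 122) = 30555*((7618/1857 - 6763/474) + 122) = 30555*(-2982653/293406 + 122) = 30555*(32812879/293406) = 334199172615/97802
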